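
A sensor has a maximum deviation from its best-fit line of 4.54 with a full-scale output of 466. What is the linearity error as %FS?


Linearity error = (max deviation / full scale) * 100%.
Linearity = (4.54 / 466) * 100
Linearity = 0.974 %FS

0.974 %FS


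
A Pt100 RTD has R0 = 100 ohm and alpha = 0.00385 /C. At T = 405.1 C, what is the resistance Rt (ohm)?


The RTD equation: Rt = R0 * (1 + alpha * T).
Rt = 100 * (1 + 0.00385 * 405.1)
Rt = 100 * (1 + 1.559635)
Rt = 100 * 2.559635
Rt = 255.964 ohm

255.964 ohm


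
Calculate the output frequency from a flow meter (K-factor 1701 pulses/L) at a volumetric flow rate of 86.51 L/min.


Frequency = K * Q / 60 (converting L/min to L/s).
f = 1701 * 86.51 / 60
f = 147153.51 / 60
f = 2452.56 Hz

2452.56 Hz


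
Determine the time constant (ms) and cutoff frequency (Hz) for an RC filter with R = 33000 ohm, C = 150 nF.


Time constant: tau = R * C.
tau = 33000 * 1.50e-07 = 0.00495 s
tau = 4.95 ms
Cutoff frequency: fc = 1 / (2*pi*R*C).
fc = 1 / (2*pi*0.00495) = 32.15 Hz

tau = 4.95 ms, fc = 32.15 Hz


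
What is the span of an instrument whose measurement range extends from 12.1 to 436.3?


Span = upper range - lower range.
Span = 436.3 - (12.1)
Span = 424.2

424.2


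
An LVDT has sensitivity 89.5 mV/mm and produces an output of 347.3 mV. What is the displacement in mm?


Displacement = Vout / sensitivity.
d = 347.3 / 89.5
d = 3.88 mm

3.88 mm


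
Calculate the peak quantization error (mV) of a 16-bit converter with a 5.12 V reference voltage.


The maximum quantization error is +/- LSB/2.
LSB = Vref / 2^n = 5.12 / 65536 = 7.813e-05 V
Max error = LSB / 2 = 7.813e-05 / 2 = 3.906e-05 V
Max error = 0.0391 mV

0.0391 mV


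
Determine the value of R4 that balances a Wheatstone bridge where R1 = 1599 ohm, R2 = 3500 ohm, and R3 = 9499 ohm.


At balance: R1*R4 = R2*R3, so R4 = R2*R3/R1.
R4 = 3500 * 9499 / 1599
R4 = 33246500 / 1599
R4 = 20792.06 ohm

20792.06 ohm


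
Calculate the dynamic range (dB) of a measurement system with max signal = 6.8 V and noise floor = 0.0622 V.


Dynamic range = 20 * log10(Vmax / Vnoise).
DR = 20 * log10(6.8 / 0.0622)
DR = 20 * log10(109.32)
DR = 40.77 dB

40.77 dB


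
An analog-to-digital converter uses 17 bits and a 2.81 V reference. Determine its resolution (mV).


The resolution (LSB) of an ADC is Vref / 2^n.
LSB = 2.81 / 2^17
LSB = 2.81 / 131072
LSB = 2.144e-05 V = 0.0214386 mV

0.0214386 mV


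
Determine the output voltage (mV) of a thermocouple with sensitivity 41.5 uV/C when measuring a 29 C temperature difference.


The thermocouple output V = sensitivity * dT.
V = 41.5 uV/C * 29 C
V = 1203.5 uV
V = 1.204 mV

1.204 mV


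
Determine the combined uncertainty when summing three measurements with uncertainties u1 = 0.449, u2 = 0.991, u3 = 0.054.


For a sum of independent quantities, uc = sqrt(u1^2 + u2^2 + u3^2).
uc = sqrt(0.449^2 + 0.991^2 + 0.054^2)
uc = sqrt(0.201601 + 0.982081 + 0.002916)
uc = 1.0893

1.0893


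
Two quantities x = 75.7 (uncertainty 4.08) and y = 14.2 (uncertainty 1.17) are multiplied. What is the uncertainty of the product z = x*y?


For a product z = x*y, the relative uncertainty is:
uz/z = sqrt((ux/x)^2 + (uy/y)^2)
Relative uncertainties: ux/x = 4.08/75.7 = 0.053897
uy/y = 1.17/14.2 = 0.082394
z = 75.7 * 14.2 = 1074.9
uz = 1074.9 * sqrt(0.053897^2 + 0.082394^2) = 105.835

105.835


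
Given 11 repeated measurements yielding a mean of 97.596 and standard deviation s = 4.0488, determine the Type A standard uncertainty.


The standard uncertainty for Type A evaluation is u = s / sqrt(n).
u = 4.0488 / sqrt(11)
u = 4.0488 / 3.3166
u = 1.2208

1.2208


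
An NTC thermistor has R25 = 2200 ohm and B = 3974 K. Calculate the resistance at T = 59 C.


NTC thermistor equation: Rt = R25 * exp(B * (1/T - 1/T25)).
T in Kelvin: 332.15 K, T25 = 298.15 K
1/T - 1/T25 = 1/332.15 - 1/298.15 = -0.00034333
B * (1/T - 1/T25) = 3974 * -0.00034333 = -1.3644
Rt = 2200 * exp(-1.3644) = 562.2 ohm

562.2 ohm


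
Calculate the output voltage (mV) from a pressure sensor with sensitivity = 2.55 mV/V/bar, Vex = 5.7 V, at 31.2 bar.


Output = sensitivity * Vex * P.
Vout = 2.55 * 5.7 * 31.2
Vout = 14.535 * 31.2
Vout = 453.49 mV

453.49 mV


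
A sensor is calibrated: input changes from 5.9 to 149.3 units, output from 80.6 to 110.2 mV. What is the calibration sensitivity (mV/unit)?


Sensitivity = (y2 - y1) / (x2 - x1).
S = (110.2 - 80.6) / (149.3 - 5.9)
S = 29.6 / 143.4
S = 0.2064 mV/unit

0.2064 mV/unit


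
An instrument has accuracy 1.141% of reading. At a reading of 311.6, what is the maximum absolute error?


Absolute error = (accuracy% / 100) * reading.
Error = (1.141 / 100) * 311.6
Error = 0.01141 * 311.6
Error = 3.5554

3.5554


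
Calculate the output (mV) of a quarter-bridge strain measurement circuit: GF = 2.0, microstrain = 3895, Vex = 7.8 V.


Quarter bridge output: Vout = (GF * epsilon * Vex) / 4.
Vout = (2.0 * 3895e-6 * 7.8) / 4
Vout = 0.060762 / 4 V
Vout = 0.0151905 V = 15.1905 mV

15.1905 mV


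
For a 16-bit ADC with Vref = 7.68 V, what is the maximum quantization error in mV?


The maximum quantization error is +/- LSB/2.
LSB = Vref / 2^n = 7.68 / 65536 = 0.00011719 V
Max error = LSB / 2 = 0.00011719 / 2 = 5.859e-05 V
Max error = 0.0586 mV

0.0586 mV


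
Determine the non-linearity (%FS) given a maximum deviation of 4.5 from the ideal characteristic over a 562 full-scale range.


Linearity error = (max deviation / full scale) * 100%.
Linearity = (4.5 / 562) * 100
Linearity = 0.801 %FS

0.801 %FS


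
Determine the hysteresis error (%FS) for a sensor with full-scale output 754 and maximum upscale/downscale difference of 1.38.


Hysteresis = (max difference / full scale) * 100%.
H = (1.38 / 754) * 100
H = 0.183 %FS

0.183 %FS


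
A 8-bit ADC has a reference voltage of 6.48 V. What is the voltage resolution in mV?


The resolution (LSB) of an ADC is Vref / 2^n.
LSB = 6.48 / 2^8
LSB = 6.48 / 256
LSB = 0.0253125 V = 25.3125 mV

25.3125 mV


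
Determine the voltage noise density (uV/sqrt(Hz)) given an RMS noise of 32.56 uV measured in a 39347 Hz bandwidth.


Noise spectral density = Vrms / sqrt(BW).
NSD = 32.56 / sqrt(39347)
NSD = 32.56 / 198.3608
NSD = 0.1641 uV/sqrt(Hz)

0.1641 uV/sqrt(Hz)


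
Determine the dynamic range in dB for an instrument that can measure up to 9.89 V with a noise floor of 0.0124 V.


Dynamic range = 20 * log10(Vmax / Vnoise).
DR = 20 * log10(9.89 / 0.0124)
DR = 20 * log10(797.58)
DR = 58.04 dB

58.04 dB


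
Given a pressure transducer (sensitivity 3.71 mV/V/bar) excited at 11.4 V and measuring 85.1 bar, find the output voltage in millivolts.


Output = sensitivity * Vex * P.
Vout = 3.71 * 11.4 * 85.1
Vout = 42.294 * 85.1
Vout = 3599.22 mV

3599.22 mV


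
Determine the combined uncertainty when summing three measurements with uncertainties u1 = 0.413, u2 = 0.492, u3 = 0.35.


For a sum of independent quantities, uc = sqrt(u1^2 + u2^2 + u3^2).
uc = sqrt(0.413^2 + 0.492^2 + 0.35^2)
uc = sqrt(0.170569 + 0.242064 + 0.1225)
uc = 0.7315

0.7315


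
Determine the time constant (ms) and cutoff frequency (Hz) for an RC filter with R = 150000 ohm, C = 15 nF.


Time constant: tau = R * C.
tau = 150000 * 1.50e-08 = 0.00225 s
tau = 2.25 ms
Cutoff frequency: fc = 1 / (2*pi*R*C).
fc = 1 / (2*pi*0.00225) = 70.74 Hz

tau = 2.25 ms, fc = 70.74 Hz


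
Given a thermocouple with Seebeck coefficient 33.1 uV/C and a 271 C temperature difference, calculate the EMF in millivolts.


The thermocouple output V = sensitivity * dT.
V = 33.1 uV/C * 271 C
V = 8970.1 uV
V = 8.97 mV

8.97 mV


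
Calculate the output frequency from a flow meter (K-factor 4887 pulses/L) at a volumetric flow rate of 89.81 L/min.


Frequency = K * Q / 60 (converting L/min to L/s).
f = 4887 * 89.81 / 60
f = 438901.47 / 60
f = 7315.02 Hz

7315.02 Hz


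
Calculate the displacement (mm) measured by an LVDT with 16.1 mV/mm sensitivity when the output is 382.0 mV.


Displacement = Vout / sensitivity.
d = 382.0 / 16.1
d = 23.727 mm

23.727 mm


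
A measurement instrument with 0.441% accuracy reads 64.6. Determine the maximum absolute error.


Absolute error = (accuracy% / 100) * reading.
Error = (0.441 / 100) * 64.6
Error = 0.00441 * 64.6
Error = 0.2849

0.2849


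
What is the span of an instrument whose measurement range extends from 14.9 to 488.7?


Span = upper range - lower range.
Span = 488.7 - (14.9)
Span = 473.8

473.8


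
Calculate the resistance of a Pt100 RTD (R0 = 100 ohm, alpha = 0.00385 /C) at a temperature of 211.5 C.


The RTD equation: Rt = R0 * (1 + alpha * T).
Rt = 100 * (1 + 0.00385 * 211.5)
Rt = 100 * (1 + 0.814275)
Rt = 100 * 1.814275
Rt = 181.427 ohm

181.427 ohm


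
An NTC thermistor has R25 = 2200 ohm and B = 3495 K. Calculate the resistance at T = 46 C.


NTC thermistor equation: Rt = R25 * exp(B * (1/T - 1/T25)).
T in Kelvin: 319.15 K, T25 = 298.15 K
1/T - 1/T25 = 1/319.15 - 1/298.15 = -0.00022069
B * (1/T - 1/T25) = 3495 * -0.00022069 = -0.7713
Rt = 2200 * exp(-0.7713) = 1017.3 ohm

1017.3 ohm


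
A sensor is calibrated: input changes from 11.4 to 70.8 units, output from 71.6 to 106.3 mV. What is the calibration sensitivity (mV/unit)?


Sensitivity = (y2 - y1) / (x2 - x1).
S = (106.3 - 71.6) / (70.8 - 11.4)
S = 34.7 / 59.4
S = 0.5842 mV/unit

0.5842 mV/unit


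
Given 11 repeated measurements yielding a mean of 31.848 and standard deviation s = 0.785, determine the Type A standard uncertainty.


The standard uncertainty for Type A evaluation is u = s / sqrt(n).
u = 0.785 / sqrt(11)
u = 0.785 / 3.3166
u = 0.2367

0.2367


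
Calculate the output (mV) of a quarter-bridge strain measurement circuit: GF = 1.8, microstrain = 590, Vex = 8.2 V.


Quarter bridge output: Vout = (GF * epsilon * Vex) / 4.
Vout = (1.8 * 590e-6 * 8.2) / 4
Vout = 0.0087084 / 4 V
Vout = 0.0021771 V = 2.1771 mV

2.1771 mV


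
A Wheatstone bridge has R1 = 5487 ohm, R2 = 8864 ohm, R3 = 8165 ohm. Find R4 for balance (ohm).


At balance: R1*R4 = R2*R3, so R4 = R2*R3/R1.
R4 = 8864 * 8165 / 5487
R4 = 72374560 / 5487
R4 = 13190.19 ohm

13190.19 ohm


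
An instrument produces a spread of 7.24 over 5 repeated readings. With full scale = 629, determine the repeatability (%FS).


Repeatability = (spread / full scale) * 100%.
R = (7.24 / 629) * 100
R = 1.151 %FS

1.151 %FS


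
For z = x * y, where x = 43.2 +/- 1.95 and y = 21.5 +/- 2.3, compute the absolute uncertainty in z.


For a product z = x*y, the relative uncertainty is:
uz/z = sqrt((ux/x)^2 + (uy/y)^2)
Relative uncertainties: ux/x = 1.95/43.2 = 0.045139
uy/y = 2.3/21.5 = 0.106977
z = 43.2 * 21.5 = 928.8
uz = 928.8 * sqrt(0.045139^2 + 0.106977^2) = 107.843

107.843


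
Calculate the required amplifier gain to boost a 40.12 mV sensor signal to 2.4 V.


Gain = Vout / Vin (converting to same units).
G = 2.4 V / 40.12 mV
G = 2400.0 mV / 40.12 mV
G = 59.82

59.82


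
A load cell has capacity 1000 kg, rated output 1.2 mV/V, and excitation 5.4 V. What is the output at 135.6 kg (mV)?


Vout = rated_output * Vex * (load / capacity).
Vout = 1.2 * 5.4 * (135.6 / 1000)
Vout = 1.2 * 5.4 * 0.1356
Vout = 0.879 mV

0.879 mV


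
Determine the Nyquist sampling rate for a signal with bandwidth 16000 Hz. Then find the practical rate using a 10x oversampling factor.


By Nyquist theorem, fs_min = 2 * fmax.
fs_min = 2 * 16000 = 32000 Hz
Practical rate = 10 * fs_min = 10 * 32000 = 320000 Hz

fs_min = 32000 Hz, fs_practical = 320000 Hz


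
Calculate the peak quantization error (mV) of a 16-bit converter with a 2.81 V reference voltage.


The maximum quantization error is +/- LSB/2.
LSB = Vref / 2^n = 2.81 / 65536 = 4.288e-05 V
Max error = LSB / 2 = 4.288e-05 / 2 = 2.144e-05 V
Max error = 0.0214 mV

0.0214 mV


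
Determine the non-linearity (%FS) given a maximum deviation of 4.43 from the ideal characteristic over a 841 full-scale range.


Linearity error = (max deviation / full scale) * 100%.
Linearity = (4.43 / 841) * 100
Linearity = 0.527 %FS

0.527 %FS


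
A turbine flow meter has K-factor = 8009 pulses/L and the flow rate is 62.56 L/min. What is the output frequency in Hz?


Frequency = K * Q / 60 (converting L/min to L/s).
f = 8009 * 62.56 / 60
f = 501043.04 / 60
f = 8350.72 Hz

8350.72 Hz


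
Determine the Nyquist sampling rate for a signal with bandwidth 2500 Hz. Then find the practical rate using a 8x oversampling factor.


By Nyquist theorem, fs_min = 2 * fmax.
fs_min = 2 * 2500 = 5000 Hz
Practical rate = 8 * fs_min = 8 * 5000 = 40000 Hz

fs_min = 5000 Hz, fs_practical = 40000 Hz


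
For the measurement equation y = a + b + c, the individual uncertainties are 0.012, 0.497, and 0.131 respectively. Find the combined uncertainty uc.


For a sum of independent quantities, uc = sqrt(u1^2 + u2^2 + u3^2).
uc = sqrt(0.012^2 + 0.497^2 + 0.131^2)
uc = sqrt(0.000144 + 0.247009 + 0.017161)
uc = 0.5141

0.5141


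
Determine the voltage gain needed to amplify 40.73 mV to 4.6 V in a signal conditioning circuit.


Gain = Vout / Vin (converting to same units).
G = 4.6 V / 40.73 mV
G = 4600.0 mV / 40.73 mV
G = 112.94

112.94


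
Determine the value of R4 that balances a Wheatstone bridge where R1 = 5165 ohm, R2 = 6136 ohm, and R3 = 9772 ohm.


At balance: R1*R4 = R2*R3, so R4 = R2*R3/R1.
R4 = 6136 * 9772 / 5165
R4 = 59960992 / 5165
R4 = 11609.1 ohm

11609.1 ohm


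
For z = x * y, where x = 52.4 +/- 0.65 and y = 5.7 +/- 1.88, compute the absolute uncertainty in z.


For a product z = x*y, the relative uncertainty is:
uz/z = sqrt((ux/x)^2 + (uy/y)^2)
Relative uncertainties: ux/x = 0.65/52.4 = 0.012405
uy/y = 1.88/5.7 = 0.329825
z = 52.4 * 5.7 = 298.7
uz = 298.7 * sqrt(0.012405^2 + 0.329825^2) = 98.582

98.582


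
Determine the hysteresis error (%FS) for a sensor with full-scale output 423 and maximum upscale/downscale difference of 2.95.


Hysteresis = (max difference / full scale) * 100%.
H = (2.95 / 423) * 100
H = 0.697 %FS

0.697 %FS


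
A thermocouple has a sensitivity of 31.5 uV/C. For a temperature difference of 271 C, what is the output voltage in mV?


The thermocouple output V = sensitivity * dT.
V = 31.5 uV/C * 271 C
V = 8536.5 uV
V = 8.537 mV

8.537 mV


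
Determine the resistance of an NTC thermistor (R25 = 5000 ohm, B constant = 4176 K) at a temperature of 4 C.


NTC thermistor equation: Rt = R25 * exp(B * (1/T - 1/T25)).
T in Kelvin: 277.15 K, T25 = 298.15 K
1/T - 1/T25 = 1/277.15 - 1/298.15 = 0.00025414
B * (1/T - 1/T25) = 4176 * 0.00025414 = 1.0613
Rt = 5000 * exp(1.0613) = 14450.3 ohm

14450.3 ohm


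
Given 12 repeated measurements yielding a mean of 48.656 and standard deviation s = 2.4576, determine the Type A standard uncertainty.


The standard uncertainty for Type A evaluation is u = s / sqrt(n).
u = 2.4576 / sqrt(12)
u = 2.4576 / 3.4641
u = 0.7094

0.7094


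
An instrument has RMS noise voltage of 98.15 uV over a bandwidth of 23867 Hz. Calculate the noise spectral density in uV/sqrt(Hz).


Noise spectral density = Vrms / sqrt(BW).
NSD = 98.15 / sqrt(23867)
NSD = 98.15 / 154.4895
NSD = 0.6353 uV/sqrt(Hz)

0.6353 uV/sqrt(Hz)


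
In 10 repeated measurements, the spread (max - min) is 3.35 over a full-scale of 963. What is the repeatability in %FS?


Repeatability = (spread / full scale) * 100%.
R = (3.35 / 963) * 100
R = 0.348 %FS

0.348 %FS


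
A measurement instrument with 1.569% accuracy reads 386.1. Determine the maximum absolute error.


Absolute error = (accuracy% / 100) * reading.
Error = (1.569 / 100) * 386.1
Error = 0.01569 * 386.1
Error = 6.0579

6.0579


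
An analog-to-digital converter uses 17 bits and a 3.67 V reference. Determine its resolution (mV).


The resolution (LSB) of an ADC is Vref / 2^n.
LSB = 3.67 / 2^17
LSB = 3.67 / 131072
LSB = 2.8e-05 V = 0.02799988 mV

0.02799988 mV


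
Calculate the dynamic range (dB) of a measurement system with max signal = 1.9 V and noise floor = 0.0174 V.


Dynamic range = 20 * log10(Vmax / Vnoise).
DR = 20 * log10(1.9 / 0.0174)
DR = 20 * log10(109.2)
DR = 40.76 dB

40.76 dB


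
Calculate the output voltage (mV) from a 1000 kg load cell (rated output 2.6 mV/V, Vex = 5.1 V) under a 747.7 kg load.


Vout = rated_output * Vex * (load / capacity).
Vout = 2.6 * 5.1 * (747.7 / 1000)
Vout = 2.6 * 5.1 * 0.7477
Vout = 9.915 mV

9.915 mV


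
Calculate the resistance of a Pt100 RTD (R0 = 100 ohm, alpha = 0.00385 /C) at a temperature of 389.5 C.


The RTD equation: Rt = R0 * (1 + alpha * T).
Rt = 100 * (1 + 0.00385 * 389.5)
Rt = 100 * (1 + 1.499575)
Rt = 100 * 2.499575
Rt = 249.958 ohm

249.958 ohm


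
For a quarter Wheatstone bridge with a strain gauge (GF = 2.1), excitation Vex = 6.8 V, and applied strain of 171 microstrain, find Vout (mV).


Quarter bridge output: Vout = (GF * epsilon * Vex) / 4.
Vout = (2.1 * 171e-6 * 6.8) / 4
Vout = 0.00244188 / 4 V
Vout = 0.00061047 V = 0.6105 mV

0.6105 mV


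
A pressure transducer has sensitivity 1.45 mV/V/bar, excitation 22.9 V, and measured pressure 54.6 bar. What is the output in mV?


Output = sensitivity * Vex * P.
Vout = 1.45 * 22.9 * 54.6
Vout = 33.205 * 54.6
Vout = 1812.99 mV

1812.99 mV


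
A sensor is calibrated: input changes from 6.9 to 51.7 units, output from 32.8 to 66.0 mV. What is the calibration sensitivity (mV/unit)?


Sensitivity = (y2 - y1) / (x2 - x1).
S = (66.0 - 32.8) / (51.7 - 6.9)
S = 33.2 / 44.8
S = 0.7411 mV/unit

0.7411 mV/unit


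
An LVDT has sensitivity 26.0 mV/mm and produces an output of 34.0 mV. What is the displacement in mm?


Displacement = Vout / sensitivity.
d = 34.0 / 26.0
d = 1.308 mm

1.308 mm


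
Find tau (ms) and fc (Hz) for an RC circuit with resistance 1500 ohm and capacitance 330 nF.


Time constant: tau = R * C.
tau = 1500 * 3.30e-07 = 0.000495 s
tau = 0.495 ms
Cutoff frequency: fc = 1 / (2*pi*R*C).
fc = 1 / (2*pi*0.000495) = 321.53 Hz

tau = 0.495 ms, fc = 321.53 Hz


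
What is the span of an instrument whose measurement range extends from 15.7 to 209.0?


Span = upper range - lower range.
Span = 209.0 - (15.7)
Span = 193.3

193.3


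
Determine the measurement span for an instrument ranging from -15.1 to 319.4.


Span = upper range - lower range.
Span = 319.4 - (-15.1)
Span = 334.5

334.5


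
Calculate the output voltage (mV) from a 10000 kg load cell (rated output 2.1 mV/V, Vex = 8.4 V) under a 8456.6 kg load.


Vout = rated_output * Vex * (load / capacity).
Vout = 2.1 * 8.4 * (8456.6 / 10000)
Vout = 2.1 * 8.4 * 0.84566
Vout = 14.917 mV

14.917 mV


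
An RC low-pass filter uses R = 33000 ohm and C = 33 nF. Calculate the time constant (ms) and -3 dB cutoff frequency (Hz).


Time constant: tau = R * C.
tau = 33000 * 3.30e-08 = 0.001089 s
tau = 1.089 ms
Cutoff frequency: fc = 1 / (2*pi*R*C).
fc = 1 / (2*pi*0.001089) = 146.15 Hz

tau = 1.089 ms, fc = 146.15 Hz


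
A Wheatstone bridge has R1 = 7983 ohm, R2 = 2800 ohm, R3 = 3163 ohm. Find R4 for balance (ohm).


At balance: R1*R4 = R2*R3, so R4 = R2*R3/R1.
R4 = 2800 * 3163 / 7983
R4 = 8856400 / 7983
R4 = 1109.41 ohm

1109.41 ohm


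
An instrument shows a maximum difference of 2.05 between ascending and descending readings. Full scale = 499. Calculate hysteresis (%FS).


Hysteresis = (max difference / full scale) * 100%.
H = (2.05 / 499) * 100
H = 0.411 %FS

0.411 %FS


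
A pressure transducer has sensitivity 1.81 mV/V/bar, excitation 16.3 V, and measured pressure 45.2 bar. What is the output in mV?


Output = sensitivity * Vex * P.
Vout = 1.81 * 16.3 * 45.2
Vout = 29.503 * 45.2
Vout = 1333.54 mV

1333.54 mV


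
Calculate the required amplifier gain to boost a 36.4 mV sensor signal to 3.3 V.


Gain = Vout / Vin (converting to same units).
G = 3.3 V / 36.4 mV
G = 3300.0 mV / 36.4 mV
G = 90.66

90.66


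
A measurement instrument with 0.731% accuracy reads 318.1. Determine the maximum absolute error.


Absolute error = (accuracy% / 100) * reading.
Error = (0.731 / 100) * 318.1
Error = 0.00731 * 318.1
Error = 2.3253

2.3253


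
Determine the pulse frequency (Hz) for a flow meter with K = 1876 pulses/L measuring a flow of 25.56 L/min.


Frequency = K * Q / 60 (converting L/min to L/s).
f = 1876 * 25.56 / 60
f = 47950.56 / 60
f = 799.18 Hz

799.18 Hz


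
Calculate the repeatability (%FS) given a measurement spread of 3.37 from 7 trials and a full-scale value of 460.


Repeatability = (spread / full scale) * 100%.
R = (3.37 / 460) * 100
R = 0.733 %FS

0.733 %FS


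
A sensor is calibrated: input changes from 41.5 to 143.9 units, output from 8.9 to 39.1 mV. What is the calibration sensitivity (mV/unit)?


Sensitivity = (y2 - y1) / (x2 - x1).
S = (39.1 - 8.9) / (143.9 - 41.5)
S = 30.2 / 102.4
S = 0.2949 mV/unit

0.2949 mV/unit


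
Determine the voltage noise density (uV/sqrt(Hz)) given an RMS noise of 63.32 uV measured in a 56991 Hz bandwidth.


Noise spectral density = Vrms / sqrt(BW).
NSD = 63.32 / sqrt(56991)
NSD = 63.32 / 238.7279
NSD = 0.2652 uV/sqrt(Hz)

0.2652 uV/sqrt(Hz)


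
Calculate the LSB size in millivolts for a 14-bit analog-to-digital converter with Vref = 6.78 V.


The resolution (LSB) of an ADC is Vref / 2^n.
LSB = 6.78 / 2^14
LSB = 6.78 / 16384
LSB = 0.00041382 V = 0.41381836 mV

0.41381836 mV


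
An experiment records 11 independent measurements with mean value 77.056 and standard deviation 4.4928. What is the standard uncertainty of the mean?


The standard uncertainty for Type A evaluation is u = s / sqrt(n).
u = 4.4928 / sqrt(11)
u = 4.4928 / 3.3166
u = 1.3546

1.3546


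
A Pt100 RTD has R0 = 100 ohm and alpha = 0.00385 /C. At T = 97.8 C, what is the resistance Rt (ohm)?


The RTD equation: Rt = R0 * (1 + alpha * T).
Rt = 100 * (1 + 0.00385 * 97.8)
Rt = 100 * (1 + 0.37653)
Rt = 100 * 1.37653
Rt = 137.653 ohm

137.653 ohm


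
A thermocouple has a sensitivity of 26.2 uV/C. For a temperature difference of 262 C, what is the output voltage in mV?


The thermocouple output V = sensitivity * dT.
V = 26.2 uV/C * 262 C
V = 6864.4 uV
V = 6.864 mV

6.864 mV


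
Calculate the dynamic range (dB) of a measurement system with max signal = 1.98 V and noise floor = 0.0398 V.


Dynamic range = 20 * log10(Vmax / Vnoise).
DR = 20 * log10(1.98 / 0.0398)
DR = 20 * log10(49.75)
DR = 33.94 dB

33.94 dB


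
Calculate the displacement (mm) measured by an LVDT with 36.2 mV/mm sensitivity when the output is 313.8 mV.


Displacement = Vout / sensitivity.
d = 313.8 / 36.2
d = 8.669 mm

8.669 mm


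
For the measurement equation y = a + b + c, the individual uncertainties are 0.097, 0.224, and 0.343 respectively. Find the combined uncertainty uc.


For a sum of independent quantities, uc = sqrt(u1^2 + u2^2 + u3^2).
uc = sqrt(0.097^2 + 0.224^2 + 0.343^2)
uc = sqrt(0.009409 + 0.050176 + 0.117649)
uc = 0.421

0.421


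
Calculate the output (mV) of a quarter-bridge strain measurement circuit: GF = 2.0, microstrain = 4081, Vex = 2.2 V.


Quarter bridge output: Vout = (GF * epsilon * Vex) / 4.
Vout = (2.0 * 4081e-6 * 2.2) / 4
Vout = 0.0179564 / 4 V
Vout = 0.0044891 V = 4.4891 mV

4.4891 mV


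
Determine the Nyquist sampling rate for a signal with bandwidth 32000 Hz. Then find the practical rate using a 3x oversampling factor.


By Nyquist theorem, fs_min = 2 * fmax.
fs_min = 2 * 32000 = 64000 Hz
Practical rate = 3 * fs_min = 3 * 64000 = 192000 Hz

fs_min = 64000 Hz, fs_practical = 192000 Hz


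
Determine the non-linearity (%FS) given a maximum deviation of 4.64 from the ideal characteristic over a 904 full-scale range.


Linearity error = (max deviation / full scale) * 100%.
Linearity = (4.64 / 904) * 100
Linearity = 0.513 %FS

0.513 %FS


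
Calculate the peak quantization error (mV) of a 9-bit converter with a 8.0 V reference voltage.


The maximum quantization error is +/- LSB/2.
LSB = Vref / 2^n = 8.0 / 512 = 0.015625 V
Max error = LSB / 2 = 0.015625 / 2 = 0.0078125 V
Max error = 7.8125 mV

7.8125 mV


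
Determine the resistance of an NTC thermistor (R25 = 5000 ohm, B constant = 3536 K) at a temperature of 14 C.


NTC thermistor equation: Rt = R25 * exp(B * (1/T - 1/T25)).
T in Kelvin: 287.15 K, T25 = 298.15 K
1/T - 1/T25 = 1/287.15 - 1/298.15 = 0.00012848
B * (1/T - 1/T25) = 3536 * 0.00012848 = 0.4543
Rt = 5000 * exp(0.4543) = 7875.5 ohm

7875.5 ohm


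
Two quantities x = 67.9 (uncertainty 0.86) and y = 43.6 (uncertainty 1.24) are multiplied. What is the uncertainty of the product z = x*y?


For a product z = x*y, the relative uncertainty is:
uz/z = sqrt((ux/x)^2 + (uy/y)^2)
Relative uncertainties: ux/x = 0.86/67.9 = 0.012666
uy/y = 1.24/43.6 = 0.02844
z = 67.9 * 43.6 = 2960.4
uz = 2960.4 * sqrt(0.012666^2 + 0.02844^2) = 92.168

92.168


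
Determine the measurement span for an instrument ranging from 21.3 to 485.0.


Span = upper range - lower range.
Span = 485.0 - (21.3)
Span = 463.7

463.7


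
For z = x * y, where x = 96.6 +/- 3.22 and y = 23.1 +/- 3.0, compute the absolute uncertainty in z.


For a product z = x*y, the relative uncertainty is:
uz/z = sqrt((ux/x)^2 + (uy/y)^2)
Relative uncertainties: ux/x = 3.22/96.6 = 0.033333
uy/y = 3.0/23.1 = 0.12987
z = 96.6 * 23.1 = 2231.5
uz = 2231.5 * sqrt(0.033333^2 + 0.12987^2) = 299.193

299.193


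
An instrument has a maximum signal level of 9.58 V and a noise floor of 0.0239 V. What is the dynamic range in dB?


Dynamic range = 20 * log10(Vmax / Vnoise).
DR = 20 * log10(9.58 / 0.0239)
DR = 20 * log10(400.84)
DR = 52.06 dB

52.06 dB


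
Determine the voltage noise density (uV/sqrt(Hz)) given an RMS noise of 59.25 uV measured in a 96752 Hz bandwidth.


Noise spectral density = Vrms / sqrt(BW).
NSD = 59.25 / sqrt(96752)
NSD = 59.25 / 311.0498
NSD = 0.1905 uV/sqrt(Hz)

0.1905 uV/sqrt(Hz)


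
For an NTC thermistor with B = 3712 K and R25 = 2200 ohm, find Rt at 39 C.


NTC thermistor equation: Rt = R25 * exp(B * (1/T - 1/T25)).
T in Kelvin: 312.15 K, T25 = 298.15 K
1/T - 1/T25 = 1/312.15 - 1/298.15 = -0.00015043
B * (1/T - 1/T25) = 3712 * -0.00015043 = -0.5584
Rt = 2200 * exp(-0.5584) = 1258.7 ohm

1258.7 ohm


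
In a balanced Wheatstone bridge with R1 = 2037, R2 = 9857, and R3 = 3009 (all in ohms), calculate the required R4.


At balance: R1*R4 = R2*R3, so R4 = R2*R3/R1.
R4 = 9857 * 3009 / 2037
R4 = 29659713 / 2037
R4 = 14560.49 ohm

14560.49 ohm


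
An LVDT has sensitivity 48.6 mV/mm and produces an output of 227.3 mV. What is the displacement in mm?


Displacement = Vout / sensitivity.
d = 227.3 / 48.6
d = 4.677 mm

4.677 mm


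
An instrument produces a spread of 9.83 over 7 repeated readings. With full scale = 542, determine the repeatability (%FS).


Repeatability = (spread / full scale) * 100%.
R = (9.83 / 542) * 100
R = 1.814 %FS

1.814 %FS


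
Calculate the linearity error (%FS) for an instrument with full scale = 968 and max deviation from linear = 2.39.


Linearity error = (max deviation / full scale) * 100%.
Linearity = (2.39 / 968) * 100
Linearity = 0.247 %FS

0.247 %FS


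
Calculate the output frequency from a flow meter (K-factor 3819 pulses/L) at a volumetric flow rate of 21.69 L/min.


Frequency = K * Q / 60 (converting L/min to L/s).
f = 3819 * 21.69 / 60
f = 82834.11 / 60
f = 1380.57 Hz

1380.57 Hz


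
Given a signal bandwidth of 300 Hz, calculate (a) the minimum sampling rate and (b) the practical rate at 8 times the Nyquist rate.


By Nyquist theorem, fs_min = 2 * fmax.
fs_min = 2 * 300 = 600 Hz
Practical rate = 8 * fs_min = 8 * 600 = 4800 Hz

fs_min = 600 Hz, fs_practical = 4800 Hz


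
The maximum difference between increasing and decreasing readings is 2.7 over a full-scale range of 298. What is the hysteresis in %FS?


Hysteresis = (max difference / full scale) * 100%.
H = (2.7 / 298) * 100
H = 0.906 %FS

0.906 %FS


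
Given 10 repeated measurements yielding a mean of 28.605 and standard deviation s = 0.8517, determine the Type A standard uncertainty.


The standard uncertainty for Type A evaluation is u = s / sqrt(n).
u = 0.8517 / sqrt(10)
u = 0.8517 / 3.1623
u = 0.2693

0.2693


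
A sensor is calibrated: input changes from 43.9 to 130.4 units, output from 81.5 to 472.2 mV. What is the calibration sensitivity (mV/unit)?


Sensitivity = (y2 - y1) / (x2 - x1).
S = (472.2 - 81.5) / (130.4 - 43.9)
S = 390.7 / 86.5
S = 4.5168 mV/unit

4.5168 mV/unit


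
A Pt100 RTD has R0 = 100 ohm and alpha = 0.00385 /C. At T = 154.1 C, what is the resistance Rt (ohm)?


The RTD equation: Rt = R0 * (1 + alpha * T).
Rt = 100 * (1 + 0.00385 * 154.1)
Rt = 100 * (1 + 0.593285)
Rt = 100 * 1.593285
Rt = 159.328 ohm

159.328 ohm


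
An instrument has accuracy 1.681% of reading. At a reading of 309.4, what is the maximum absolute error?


Absolute error = (accuracy% / 100) * reading.
Error = (1.681 / 100) * 309.4
Error = 0.01681 * 309.4
Error = 5.201

5.201


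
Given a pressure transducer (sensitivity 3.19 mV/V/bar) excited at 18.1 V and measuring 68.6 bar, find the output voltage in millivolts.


Output = sensitivity * Vex * P.
Vout = 3.19 * 18.1 * 68.6
Vout = 57.739 * 68.6
Vout = 3960.9 mV

3960.9 mV


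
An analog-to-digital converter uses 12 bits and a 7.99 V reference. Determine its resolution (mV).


The resolution (LSB) of an ADC is Vref / 2^n.
LSB = 7.99 / 2^12
LSB = 7.99 / 4096
LSB = 0.00195068 V = 1.95068359 mV

1.95068359 mV


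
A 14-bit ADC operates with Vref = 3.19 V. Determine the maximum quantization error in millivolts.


The maximum quantization error is +/- LSB/2.
LSB = Vref / 2^n = 3.19 / 16384 = 0.0001947 V
Max error = LSB / 2 = 0.0001947 / 2 = 9.735e-05 V
Max error = 0.0974 mV

0.0974 mV


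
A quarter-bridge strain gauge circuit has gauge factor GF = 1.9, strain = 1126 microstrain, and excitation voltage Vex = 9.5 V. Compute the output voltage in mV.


Quarter bridge output: Vout = (GF * epsilon * Vex) / 4.
Vout = (1.9 * 1126e-6 * 9.5) / 4
Vout = 0.0203243 / 4 V
Vout = 0.00508108 V = 5.0811 mV

5.0811 mV


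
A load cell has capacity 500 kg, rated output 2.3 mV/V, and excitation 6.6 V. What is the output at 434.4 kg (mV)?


Vout = rated_output * Vex * (load / capacity).
Vout = 2.3 * 6.6 * (434.4 / 500)
Vout = 2.3 * 6.6 * 0.8688
Vout = 13.188 mV

13.188 mV


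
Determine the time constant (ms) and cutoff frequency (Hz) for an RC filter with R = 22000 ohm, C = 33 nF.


Time constant: tau = R * C.
tau = 22000 * 3.30e-08 = 0.000726 s
tau = 0.726 ms
Cutoff frequency: fc = 1 / (2*pi*R*C).
fc = 1 / (2*pi*0.000726) = 219.22 Hz

tau = 0.726 ms, fc = 219.22 Hz


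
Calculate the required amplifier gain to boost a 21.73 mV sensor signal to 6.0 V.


Gain = Vout / Vin (converting to same units).
G = 6.0 V / 21.73 mV
G = 6000.0 mV / 21.73 mV
G = 276.12

276.12


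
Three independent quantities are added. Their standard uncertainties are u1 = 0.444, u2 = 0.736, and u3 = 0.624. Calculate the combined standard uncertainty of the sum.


For a sum of independent quantities, uc = sqrt(u1^2 + u2^2 + u3^2).
uc = sqrt(0.444^2 + 0.736^2 + 0.624^2)
uc = sqrt(0.197136 + 0.541696 + 0.389376)
uc = 1.0622

1.0622


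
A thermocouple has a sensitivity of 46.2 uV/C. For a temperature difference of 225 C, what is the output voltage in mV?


The thermocouple output V = sensitivity * dT.
V = 46.2 uV/C * 225 C
V = 10395.0 uV
V = 10.395 mV

10.395 mV


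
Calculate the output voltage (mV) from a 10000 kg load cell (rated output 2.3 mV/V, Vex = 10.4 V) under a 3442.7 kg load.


Vout = rated_output * Vex * (load / capacity).
Vout = 2.3 * 10.4 * (3442.7 / 10000)
Vout = 2.3 * 10.4 * 0.34427
Vout = 8.235 mV

8.235 mV


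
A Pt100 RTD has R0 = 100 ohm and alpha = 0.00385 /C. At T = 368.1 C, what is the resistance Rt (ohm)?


The RTD equation: Rt = R0 * (1 + alpha * T).
Rt = 100 * (1 + 0.00385 * 368.1)
Rt = 100 * (1 + 1.417185)
Rt = 100 * 2.417185
Rt = 241.719 ohm

241.719 ohm


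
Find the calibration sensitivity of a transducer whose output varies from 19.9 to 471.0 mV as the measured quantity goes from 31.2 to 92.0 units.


Sensitivity = (y2 - y1) / (x2 - x1).
S = (471.0 - 19.9) / (92.0 - 31.2)
S = 451.1 / 60.8
S = 7.4194 mV/unit

7.4194 mV/unit


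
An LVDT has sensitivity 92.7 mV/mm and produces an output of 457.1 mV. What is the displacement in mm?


Displacement = Vout / sensitivity.
d = 457.1 / 92.7
d = 4.931 mm

4.931 mm


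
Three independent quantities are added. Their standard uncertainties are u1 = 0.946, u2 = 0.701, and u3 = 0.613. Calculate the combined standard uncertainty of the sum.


For a sum of independent quantities, uc = sqrt(u1^2 + u2^2 + u3^2).
uc = sqrt(0.946^2 + 0.701^2 + 0.613^2)
uc = sqrt(0.894916 + 0.491401 + 0.375769)
uc = 1.3274

1.3274


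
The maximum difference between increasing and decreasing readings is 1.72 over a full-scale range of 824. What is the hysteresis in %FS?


Hysteresis = (max difference / full scale) * 100%.
H = (1.72 / 824) * 100
H = 0.209 %FS

0.209 %FS


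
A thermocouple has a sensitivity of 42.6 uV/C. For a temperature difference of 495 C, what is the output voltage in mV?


The thermocouple output V = sensitivity * dT.
V = 42.6 uV/C * 495 C
V = 21087.0 uV
V = 21.087 mV

21.087 mV


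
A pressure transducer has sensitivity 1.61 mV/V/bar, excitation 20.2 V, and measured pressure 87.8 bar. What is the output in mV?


Output = sensitivity * Vex * P.
Vout = 1.61 * 20.2 * 87.8
Vout = 32.522 * 87.8
Vout = 2855.43 mV

2855.43 mV


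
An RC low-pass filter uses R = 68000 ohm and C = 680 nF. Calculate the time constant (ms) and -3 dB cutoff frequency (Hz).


Time constant: tau = R * C.
tau = 68000 * 6.80e-07 = 0.04624 s
tau = 46.24 ms
Cutoff frequency: fc = 1 / (2*pi*R*C).
fc = 1 / (2*pi*0.04624) = 3.44 Hz

tau = 46.24 ms, fc = 3.44 Hz


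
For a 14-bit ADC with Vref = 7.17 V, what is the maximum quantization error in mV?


The maximum quantization error is +/- LSB/2.
LSB = Vref / 2^n = 7.17 / 16384 = 0.00043762 V
Max error = LSB / 2 = 0.00043762 / 2 = 0.00021881 V
Max error = 0.2188 mV

0.2188 mV


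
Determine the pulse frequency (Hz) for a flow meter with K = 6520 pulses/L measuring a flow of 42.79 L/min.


Frequency = K * Q / 60 (converting L/min to L/s).
f = 6520 * 42.79 / 60
f = 278990.8 / 60
f = 4649.85 Hz

4649.85 Hz


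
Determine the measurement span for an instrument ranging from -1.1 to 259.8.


Span = upper range - lower range.
Span = 259.8 - (-1.1)
Span = 260.9

260.9


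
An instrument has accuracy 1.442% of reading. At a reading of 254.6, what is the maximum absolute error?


Absolute error = (accuracy% / 100) * reading.
Error = (1.442 / 100) * 254.6
Error = 0.01442 * 254.6
Error = 3.6713

3.6713


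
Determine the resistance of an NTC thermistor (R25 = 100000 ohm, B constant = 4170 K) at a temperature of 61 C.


NTC thermistor equation: Rt = R25 * exp(B * (1/T - 1/T25)).
T in Kelvin: 334.15 K, T25 = 298.15 K
1/T - 1/T25 = 1/334.15 - 1/298.15 = -0.00036135
B * (1/T - 1/T25) = 4170 * -0.00036135 = -1.5068
Rt = 100000 * exp(-1.5068) = 22161.3 ohm

22161.3 ohm


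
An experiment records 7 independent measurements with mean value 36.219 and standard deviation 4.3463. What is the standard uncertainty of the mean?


The standard uncertainty for Type A evaluation is u = s / sqrt(n).
u = 4.3463 / sqrt(7)
u = 4.3463 / 2.6458
u = 1.6427

1.6427


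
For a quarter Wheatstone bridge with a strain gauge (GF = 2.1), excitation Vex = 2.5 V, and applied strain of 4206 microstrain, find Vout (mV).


Quarter bridge output: Vout = (GF * epsilon * Vex) / 4.
Vout = (2.1 * 4206e-6 * 2.5) / 4
Vout = 0.0220815 / 4 V
Vout = 0.00552037 V = 5.5204 mV

5.5204 mV


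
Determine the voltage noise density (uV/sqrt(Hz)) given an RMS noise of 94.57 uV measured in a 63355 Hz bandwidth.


Noise spectral density = Vrms / sqrt(BW).
NSD = 94.57 / sqrt(63355)
NSD = 94.57 / 251.7042
NSD = 0.3757 uV/sqrt(Hz)

0.3757 uV/sqrt(Hz)


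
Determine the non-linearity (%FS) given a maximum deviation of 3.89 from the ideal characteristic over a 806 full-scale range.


Linearity error = (max deviation / full scale) * 100%.
Linearity = (3.89 / 806) * 100
Linearity = 0.483 %FS

0.483 %FS


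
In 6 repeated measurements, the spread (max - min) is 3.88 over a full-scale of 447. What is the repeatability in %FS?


Repeatability = (spread / full scale) * 100%.
R = (3.88 / 447) * 100
R = 0.868 %FS

0.868 %FS


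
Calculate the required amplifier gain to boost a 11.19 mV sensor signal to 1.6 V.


Gain = Vout / Vin (converting to same units).
G = 1.6 V / 11.19 mV
G = 1600.0 mV / 11.19 mV
G = 142.98

142.98


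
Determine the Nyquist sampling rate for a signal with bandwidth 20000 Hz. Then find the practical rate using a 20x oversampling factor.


By Nyquist theorem, fs_min = 2 * fmax.
fs_min = 2 * 20000 = 40000 Hz
Practical rate = 20 * fs_min = 20 * 40000 = 800000 Hz

fs_min = 40000 Hz, fs_practical = 800000 Hz


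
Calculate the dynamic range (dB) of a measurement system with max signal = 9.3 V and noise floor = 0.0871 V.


Dynamic range = 20 * log10(Vmax / Vnoise).
DR = 20 * log10(9.3 / 0.0871)
DR = 20 * log10(106.77)
DR = 40.57 dB

40.57 dB


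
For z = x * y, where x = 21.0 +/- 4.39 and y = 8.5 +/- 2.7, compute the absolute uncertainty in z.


For a product z = x*y, the relative uncertainty is:
uz/z = sqrt((ux/x)^2 + (uy/y)^2)
Relative uncertainties: ux/x = 4.39/21.0 = 0.209048
uy/y = 2.7/8.5 = 0.317647
z = 21.0 * 8.5 = 178.5
uz = 178.5 * sqrt(0.209048^2 + 0.317647^2) = 67.877

67.877


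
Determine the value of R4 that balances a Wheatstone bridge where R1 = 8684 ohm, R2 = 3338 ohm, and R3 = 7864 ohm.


At balance: R1*R4 = R2*R3, so R4 = R2*R3/R1.
R4 = 3338 * 7864 / 8684
R4 = 26250032 / 8684
R4 = 3022.8 ohm

3022.8 ohm


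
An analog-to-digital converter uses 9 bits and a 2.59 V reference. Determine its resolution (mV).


The resolution (LSB) of an ADC is Vref / 2^n.
LSB = 2.59 / 2^9
LSB = 2.59 / 512
LSB = 0.00505859 V = 5.05859375 mV

5.05859375 mV


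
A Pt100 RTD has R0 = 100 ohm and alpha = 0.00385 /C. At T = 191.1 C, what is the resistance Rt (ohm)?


The RTD equation: Rt = R0 * (1 + alpha * T).
Rt = 100 * (1 + 0.00385 * 191.1)
Rt = 100 * (1 + 0.735735)
Rt = 100 * 1.735735
Rt = 173.573 ohm

173.573 ohm


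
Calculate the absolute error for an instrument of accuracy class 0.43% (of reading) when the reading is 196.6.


Absolute error = (accuracy% / 100) * reading.
Error = (0.43 / 100) * 196.6
Error = 0.0043 * 196.6
Error = 0.8454

0.8454


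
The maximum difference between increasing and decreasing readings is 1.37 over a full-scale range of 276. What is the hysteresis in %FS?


Hysteresis = (max difference / full scale) * 100%.
H = (1.37 / 276) * 100
H = 0.496 %FS

0.496 %FS


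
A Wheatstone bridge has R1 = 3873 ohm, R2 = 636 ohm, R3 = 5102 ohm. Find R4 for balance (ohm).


At balance: R1*R4 = R2*R3, so R4 = R2*R3/R1.
R4 = 636 * 5102 / 3873
R4 = 3244872 / 3873
R4 = 837.82 ohm

837.82 ohm


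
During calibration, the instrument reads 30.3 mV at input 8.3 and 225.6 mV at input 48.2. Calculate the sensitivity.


Sensitivity = (y2 - y1) / (x2 - x1).
S = (225.6 - 30.3) / (48.2 - 8.3)
S = 195.3 / 39.9
S = 4.8947 mV/unit

4.8947 mV/unit


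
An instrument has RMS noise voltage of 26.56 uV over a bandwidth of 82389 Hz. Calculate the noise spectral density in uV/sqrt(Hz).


Noise spectral density = Vrms / sqrt(BW).
NSD = 26.56 / sqrt(82389)
NSD = 26.56 / 287.0348
NSD = 0.0925 uV/sqrt(Hz)

0.0925 uV/sqrt(Hz)


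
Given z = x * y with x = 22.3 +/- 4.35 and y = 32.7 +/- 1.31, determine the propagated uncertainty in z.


For a product z = x*y, the relative uncertainty is:
uz/z = sqrt((ux/x)^2 + (uy/y)^2)
Relative uncertainties: ux/x = 4.35/22.3 = 0.195067
uy/y = 1.31/32.7 = 0.040061
z = 22.3 * 32.7 = 729.2
uz = 729.2 * sqrt(0.195067^2 + 0.040061^2) = 145.214

145.214
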